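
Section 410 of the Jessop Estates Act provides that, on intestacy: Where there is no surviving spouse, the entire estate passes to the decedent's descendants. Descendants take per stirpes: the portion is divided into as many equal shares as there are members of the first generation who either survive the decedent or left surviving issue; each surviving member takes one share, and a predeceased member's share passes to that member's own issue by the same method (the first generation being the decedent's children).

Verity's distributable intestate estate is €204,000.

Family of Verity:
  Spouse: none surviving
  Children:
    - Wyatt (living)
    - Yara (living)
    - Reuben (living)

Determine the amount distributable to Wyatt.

The entire €204,000 passes to the descendants.
That amount (€204,000) is divided into 3 shares of €68,000: Wyatt, Yara, and Reuben each take €68,000.

Wyatt receives €68,000.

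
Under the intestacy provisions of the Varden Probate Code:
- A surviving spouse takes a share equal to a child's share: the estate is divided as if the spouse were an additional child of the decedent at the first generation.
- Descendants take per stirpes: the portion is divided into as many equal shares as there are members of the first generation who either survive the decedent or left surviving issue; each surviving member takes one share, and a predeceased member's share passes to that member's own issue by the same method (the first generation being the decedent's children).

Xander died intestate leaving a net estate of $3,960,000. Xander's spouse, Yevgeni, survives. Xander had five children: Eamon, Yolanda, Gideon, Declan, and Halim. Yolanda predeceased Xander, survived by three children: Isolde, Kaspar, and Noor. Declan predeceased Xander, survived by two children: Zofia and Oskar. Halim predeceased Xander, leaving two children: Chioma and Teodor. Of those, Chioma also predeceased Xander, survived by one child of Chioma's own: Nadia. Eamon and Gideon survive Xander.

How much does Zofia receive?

Zofia receives $330,000.

The spouse counts as an additional share at the children's level, so there are 6 primary shares of $660,000. Yevgeni takes one such share ($660,000).
The children's combined portion ($3,300,000) is divided into 5 shares of $660,000: Eamon and Gideon each take $660,000; Yolanda's $660,000 share passes to Yolanda's issue; Declan's $660,000 share passes to Declan's issue; Halim's $660,000 share passes to Halim's issue.
Yolanda's share ($660,000) is divided into 3 shares of $220,000: Isolde, Kaspar, and Noor each take $220,000.
Declan's share ($660,000) is divided into 2 shares of $330,000: Zofia and Oskar each take $330,000.
Halim's share ($660,000) is divided into 2 shares of $330,000: Teodor takes $330,000; Chioma's $330,000 share passes to Chioma's issue.
Chioma's share ($330,000) passes entirely to Nadia.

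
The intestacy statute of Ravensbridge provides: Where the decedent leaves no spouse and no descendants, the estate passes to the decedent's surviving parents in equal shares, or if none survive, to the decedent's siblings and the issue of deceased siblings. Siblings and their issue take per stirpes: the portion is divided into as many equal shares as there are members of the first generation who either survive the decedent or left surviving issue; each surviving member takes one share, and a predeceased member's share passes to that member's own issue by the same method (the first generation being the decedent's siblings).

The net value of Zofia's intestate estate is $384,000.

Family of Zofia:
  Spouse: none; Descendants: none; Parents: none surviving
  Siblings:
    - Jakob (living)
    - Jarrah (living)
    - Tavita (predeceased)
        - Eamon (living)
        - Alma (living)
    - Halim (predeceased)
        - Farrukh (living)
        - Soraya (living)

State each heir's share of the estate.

The entire $384,000 passes to the siblings and their issue.
That amount ($384,000) is divided into 4 shares of $96,000: Jakob and Jarrah each take $96,000; Tavita's $96,000 share passes to Tavita's issue; Halim's $96,000 share passes to Halim's issue.
Tavita's share ($96,000) is divided into 2 shares of $48,000: Eamon and Alma each take $48,000.
Halim's share ($96,000) is divided into 2 shares of $48,000: Farrukh and Soraya each take $48,000.

Jakob: $96,000; Jarrah: $96,000; Eamon: $48,000; Alma: $48,000; Farrukh: $48,000; Soraya: $48,000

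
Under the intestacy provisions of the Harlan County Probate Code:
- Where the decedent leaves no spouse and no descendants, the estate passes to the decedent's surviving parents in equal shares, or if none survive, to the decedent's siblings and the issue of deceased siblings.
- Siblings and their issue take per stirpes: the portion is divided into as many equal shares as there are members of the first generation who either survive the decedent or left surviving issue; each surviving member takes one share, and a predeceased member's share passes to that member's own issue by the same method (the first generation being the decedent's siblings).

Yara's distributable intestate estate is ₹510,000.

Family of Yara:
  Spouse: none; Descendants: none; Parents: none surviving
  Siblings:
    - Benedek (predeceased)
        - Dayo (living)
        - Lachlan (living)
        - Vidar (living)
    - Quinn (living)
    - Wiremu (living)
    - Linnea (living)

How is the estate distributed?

The entire ₹510,000 passes to the siblings and their issue.
That amount (₹510,000) is divided into 4 shares of ₹127,500: Quinn, Wiremu, and Linnea each take ₹127,500; Benedek's ₹127,500 share passes to Benedek's issue.
Benedek's share (₹127,500) is divided into 3 shares of ₹42,500: Dayo, Lachlan, and Vidar each take ₹42,500.

Dayo: ₹42,500; Lachlan: ₹42,500; Vidar: ₹42,500; Quinn: ₹127,500; Wiremu: ₹127,500; Linnea: ₹127,500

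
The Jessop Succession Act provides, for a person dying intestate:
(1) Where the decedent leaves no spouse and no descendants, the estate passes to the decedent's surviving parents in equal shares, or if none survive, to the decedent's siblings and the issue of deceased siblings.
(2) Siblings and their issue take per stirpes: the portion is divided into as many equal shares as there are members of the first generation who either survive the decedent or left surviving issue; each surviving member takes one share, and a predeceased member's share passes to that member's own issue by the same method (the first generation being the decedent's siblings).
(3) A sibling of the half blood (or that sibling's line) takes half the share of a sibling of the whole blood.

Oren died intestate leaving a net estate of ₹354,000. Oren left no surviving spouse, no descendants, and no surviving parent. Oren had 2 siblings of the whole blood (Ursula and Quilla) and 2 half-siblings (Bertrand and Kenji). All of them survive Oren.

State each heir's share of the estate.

The entire ₹354,000 passes to the siblings and their issue.
Counting each half-blood sibling's line as half a unit, there are 3 units in ₹354,000, so one unit is ₹118,000. Whole-blood lines (Ursula and Quilla) take ₹118,000 each; half-blood lines (Bertrand and Kenji) take ₹59,000 each.

Bertrand: ₹59,000; Kenji: ₹59,000; Ursula: ₹118,000; Quilla: ₹118,000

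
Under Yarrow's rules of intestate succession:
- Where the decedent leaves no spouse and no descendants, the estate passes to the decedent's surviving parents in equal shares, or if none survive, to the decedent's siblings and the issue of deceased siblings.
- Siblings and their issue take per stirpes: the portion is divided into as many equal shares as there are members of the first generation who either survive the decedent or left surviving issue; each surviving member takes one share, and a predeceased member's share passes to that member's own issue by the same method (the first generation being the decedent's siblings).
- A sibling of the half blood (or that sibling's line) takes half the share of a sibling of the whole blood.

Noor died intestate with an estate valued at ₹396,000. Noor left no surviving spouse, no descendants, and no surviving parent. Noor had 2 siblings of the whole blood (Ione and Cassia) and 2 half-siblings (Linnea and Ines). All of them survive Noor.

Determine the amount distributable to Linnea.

The entire ₹396,000 passes to the siblings and their issue.
Counting each half-blood sibling's line as half a unit, there are 3 units in ₹396,000, so one unit is ₹132,000. Whole-blood lines (Ione and Cassia) take ₹132,000 each; half-blood lines (Linnea and Ines) take ₹66,000 each.

Linnea receives ₹66,000.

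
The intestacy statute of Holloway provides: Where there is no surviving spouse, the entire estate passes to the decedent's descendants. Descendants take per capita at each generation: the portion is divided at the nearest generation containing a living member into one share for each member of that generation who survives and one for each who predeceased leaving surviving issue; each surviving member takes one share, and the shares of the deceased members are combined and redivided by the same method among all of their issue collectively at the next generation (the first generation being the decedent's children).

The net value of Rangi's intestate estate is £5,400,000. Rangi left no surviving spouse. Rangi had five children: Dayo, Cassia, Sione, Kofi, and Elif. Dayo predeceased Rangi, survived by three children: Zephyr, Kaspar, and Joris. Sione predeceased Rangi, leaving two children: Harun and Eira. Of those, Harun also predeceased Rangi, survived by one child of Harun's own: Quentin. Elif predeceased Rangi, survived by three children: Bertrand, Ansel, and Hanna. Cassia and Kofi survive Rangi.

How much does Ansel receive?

Ansel receives £405,000.

The entire £5,400,000 passes to the descendants.
That amount (£5,400,000) is divided at the children's generation into 5 shares of £1,080,000. Cassia and Kofi each take £1,080,000. The 3 shares of the deceased (Dayo, Sione, and Elif) are combined into a pool of £3,240,000.
That pool (£3,240,000) is divided at the grandchildren's generation into 8 shares of £405,000. Zephyr, Kaspar, Joris, Eira, Bertrand, Ansel, and Hanna each take £405,000. The remaining share for the deceased Harun (£405,000) is carried to the next generation.
That pool (£405,000) passes entirely to Quentin, the sole taker at the great-grandchildren's generation.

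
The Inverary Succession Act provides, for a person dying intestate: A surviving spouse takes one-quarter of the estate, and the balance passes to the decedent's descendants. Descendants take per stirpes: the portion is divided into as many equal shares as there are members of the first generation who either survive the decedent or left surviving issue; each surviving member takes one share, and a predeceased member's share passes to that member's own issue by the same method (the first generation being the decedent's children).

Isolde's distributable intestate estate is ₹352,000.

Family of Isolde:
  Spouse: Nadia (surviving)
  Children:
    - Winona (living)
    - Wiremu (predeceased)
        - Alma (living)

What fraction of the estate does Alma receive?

Nadia takes one-quarter of ₹352,000 = ₹88,000. The remaining ₹264,000 passes to the descendants.
The descendants' portion (₹264,000) is divided into 2 shares of ₹132,000: Winona takes ₹132,000; Wiremu's ₹132,000 share passes to Wiremu's issue.
Wiremu's share (₹132,000) passes entirely to Alma.

Alma receives 3/8 of the estate.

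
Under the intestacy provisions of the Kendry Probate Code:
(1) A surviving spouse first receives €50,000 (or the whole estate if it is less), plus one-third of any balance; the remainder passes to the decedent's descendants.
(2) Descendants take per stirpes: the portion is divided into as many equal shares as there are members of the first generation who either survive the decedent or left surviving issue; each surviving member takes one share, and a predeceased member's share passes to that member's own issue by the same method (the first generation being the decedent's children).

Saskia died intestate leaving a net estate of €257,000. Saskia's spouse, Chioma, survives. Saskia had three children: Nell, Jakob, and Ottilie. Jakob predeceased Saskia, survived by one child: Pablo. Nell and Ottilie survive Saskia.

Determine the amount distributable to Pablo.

Pablo receives €46,000.

Chioma first takes €50,000, leaving a balance of €207,000. Chioma then takes one-third of the balance (€69,000), for a total of €119,000. The remaining €138,000 passes to the descendants.
The descendants' portion (€138,000) is divided into 3 shares of €46,000: Nell and Ottilie each take €46,000; Jakob's €46,000 share passes to Jakob's issue.
Jakob's share (€46,000) passes entirely to Pablo.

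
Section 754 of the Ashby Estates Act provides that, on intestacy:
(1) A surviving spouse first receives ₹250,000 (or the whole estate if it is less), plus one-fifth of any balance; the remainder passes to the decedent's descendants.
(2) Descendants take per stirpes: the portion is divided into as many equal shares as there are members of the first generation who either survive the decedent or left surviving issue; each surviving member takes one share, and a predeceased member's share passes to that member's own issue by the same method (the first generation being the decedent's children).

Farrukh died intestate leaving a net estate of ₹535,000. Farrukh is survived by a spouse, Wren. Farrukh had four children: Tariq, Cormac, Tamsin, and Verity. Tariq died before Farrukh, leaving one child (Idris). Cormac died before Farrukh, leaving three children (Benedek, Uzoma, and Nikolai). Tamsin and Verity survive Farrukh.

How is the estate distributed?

Wren: ₹307,000; Idris: ₹57,000; Benedek: ₹19,000; Uzoma: ₹19,000; Nikolai: ₹19,000; Tamsin: ₹57,000; Verity: ₹57,000

Wren first takes ₹250,000, leaving a balance of ₹285,000. Wren then takes one-fifth of the balance (₹57,000), for a total of ₹307,000. The remaining ₹228,000 passes to the descendants.
The descendants' portion (₹228,000) is divided into 4 shares of ₹57,000: Tamsin and Verity each take ₹57,000; Tariq's ₹57,000 share passes to Tariq's issue; Cormac's ₹57,000 share passes to Cormac's issue.
Tariq's share (₹57,000) passes entirely to Idris.
Cormac's share (₹57,000) is divided into 3 shares of ₹19,000: Benedek, Uzoma, and Nikolai each take ₹19,000.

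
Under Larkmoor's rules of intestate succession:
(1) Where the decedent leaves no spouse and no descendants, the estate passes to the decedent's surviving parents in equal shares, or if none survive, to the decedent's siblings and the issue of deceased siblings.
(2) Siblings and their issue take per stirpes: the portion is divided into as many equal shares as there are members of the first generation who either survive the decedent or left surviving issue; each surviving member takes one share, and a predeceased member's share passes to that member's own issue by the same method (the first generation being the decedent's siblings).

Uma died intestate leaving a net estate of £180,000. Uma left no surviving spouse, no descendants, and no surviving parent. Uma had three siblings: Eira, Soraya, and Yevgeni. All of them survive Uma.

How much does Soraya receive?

The entire £180,000 passes to the siblings and their issue.
That amount (£180,000) is divided into 3 shares of £60,000: Eira, Soraya, and Yevgeni each take £60,000.

Soraya receives £60,000.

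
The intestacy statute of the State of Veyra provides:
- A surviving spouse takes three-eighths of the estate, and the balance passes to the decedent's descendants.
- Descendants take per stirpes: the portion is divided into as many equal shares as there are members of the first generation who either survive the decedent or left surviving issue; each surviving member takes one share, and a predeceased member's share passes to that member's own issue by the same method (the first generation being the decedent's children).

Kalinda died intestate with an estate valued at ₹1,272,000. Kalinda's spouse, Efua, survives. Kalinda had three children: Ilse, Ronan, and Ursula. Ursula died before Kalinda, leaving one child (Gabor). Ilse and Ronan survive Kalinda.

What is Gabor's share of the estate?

Efua takes three-eighths of ₹1,272,000 = ₹477,000. The remaining ₹795,000 passes to the descendants.
The descendants' portion (₹795,000) is divided into 3 shares of ₹265,000: Ilse and Ronan each take ₹265,000; Ursula's ₹265,000 share passes to Ursula's issue.
Ursula's share (₹265,000) passes entirely to Gabor.

Gabor receives ₹265,000.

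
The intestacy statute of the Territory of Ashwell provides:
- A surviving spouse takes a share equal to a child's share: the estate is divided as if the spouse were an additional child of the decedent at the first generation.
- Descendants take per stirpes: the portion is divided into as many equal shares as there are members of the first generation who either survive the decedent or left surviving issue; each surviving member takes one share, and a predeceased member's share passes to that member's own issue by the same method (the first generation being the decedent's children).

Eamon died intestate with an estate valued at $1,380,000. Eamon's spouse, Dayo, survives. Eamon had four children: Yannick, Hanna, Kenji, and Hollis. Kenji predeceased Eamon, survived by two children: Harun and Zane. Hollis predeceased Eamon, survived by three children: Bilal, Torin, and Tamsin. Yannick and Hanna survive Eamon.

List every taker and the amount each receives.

The spouse counts as an additional share at the children's level, so there are 5 primary shares of $276,000. Dayo takes one such share ($276,000).
The children's combined portion ($1,104,000) is divided into 4 shares of $276,000: Yannick and Hanna each take $276,000; Kenji's $276,000 share passes to Kenji's issue; Hollis's $276,000 share passes to Hollis's issue.
Kenji's share ($276,000) is divided into 2 shares of $138,000: Harun and Zane each take $138,000.
Hollis's share ($276,000) is divided into 3 shares of $92,000: Bilal, Torin, and Tamsin each take $92,000.

Dayo: $276,000; Yannick: $276,000; Hanna: $276,000; Harun: $138,000; Zane: $138,000; Bilal: $92,000; Torin: $92,000; Tamsin: $92,000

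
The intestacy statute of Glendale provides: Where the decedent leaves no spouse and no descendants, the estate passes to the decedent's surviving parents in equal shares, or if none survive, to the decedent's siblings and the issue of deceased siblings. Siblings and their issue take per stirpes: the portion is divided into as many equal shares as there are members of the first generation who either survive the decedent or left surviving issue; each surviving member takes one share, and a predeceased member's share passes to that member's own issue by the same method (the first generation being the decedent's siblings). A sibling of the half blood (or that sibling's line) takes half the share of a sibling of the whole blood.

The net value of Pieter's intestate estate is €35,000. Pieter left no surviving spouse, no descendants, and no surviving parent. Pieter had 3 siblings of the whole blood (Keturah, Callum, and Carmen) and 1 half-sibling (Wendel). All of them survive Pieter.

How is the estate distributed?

Wendel: €5,000; Keturah: €10,000; Callum: €10,000; Carmen: €10,000

The entire €35,000 passes to the siblings and their issue.
Counting each half-blood sibling's line as half a unit, there are 7/2 units in €35,000, so one unit is €10,000. Whole-blood lines (Keturah, Callum, and Carmen) take €10,000 each; half-blood lines (Wendel) take €5,000 each.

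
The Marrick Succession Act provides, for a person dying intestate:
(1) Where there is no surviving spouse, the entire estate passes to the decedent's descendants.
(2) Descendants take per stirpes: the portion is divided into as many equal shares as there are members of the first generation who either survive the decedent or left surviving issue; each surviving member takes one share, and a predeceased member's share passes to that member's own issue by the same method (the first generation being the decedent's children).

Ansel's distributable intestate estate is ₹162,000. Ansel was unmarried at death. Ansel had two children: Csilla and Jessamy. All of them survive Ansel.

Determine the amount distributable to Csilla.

Csilla receives ₹81,000.

The entire ₹162,000 passes to the descendants.
That amount (₹162,000) is divided into 2 shares of ₹81,000: Csilla and Jessamy each take ₹81,000.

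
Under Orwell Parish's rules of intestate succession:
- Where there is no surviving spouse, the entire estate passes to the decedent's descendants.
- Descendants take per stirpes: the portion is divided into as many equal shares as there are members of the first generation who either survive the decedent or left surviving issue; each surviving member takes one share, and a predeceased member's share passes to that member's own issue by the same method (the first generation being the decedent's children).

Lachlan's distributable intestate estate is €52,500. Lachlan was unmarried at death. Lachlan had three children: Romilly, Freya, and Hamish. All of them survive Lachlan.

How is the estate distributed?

Romilly: €17,500; Freya: €17,500; Hamish: €17,500

The entire €52,500 passes to the descendants.
That amount (€52,500) is divided into 3 shares of €17,500: Romilly, Freya, and Hamish each take €17,500.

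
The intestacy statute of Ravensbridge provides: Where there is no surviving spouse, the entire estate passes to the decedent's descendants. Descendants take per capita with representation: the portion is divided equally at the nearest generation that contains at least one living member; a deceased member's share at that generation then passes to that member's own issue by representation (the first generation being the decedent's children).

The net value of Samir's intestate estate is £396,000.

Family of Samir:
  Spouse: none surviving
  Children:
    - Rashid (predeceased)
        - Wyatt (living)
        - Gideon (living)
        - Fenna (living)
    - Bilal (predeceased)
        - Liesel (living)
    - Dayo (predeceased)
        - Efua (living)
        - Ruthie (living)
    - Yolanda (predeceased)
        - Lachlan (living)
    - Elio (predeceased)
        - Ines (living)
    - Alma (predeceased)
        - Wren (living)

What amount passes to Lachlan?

Lachlan receives £44,000.

The entire £396,000 passes to the descendants.
No child survives, so the initial division is made at the grandchildren's generation.
That amount (£396,000) is divided into 9 shares of £44,000: Wyatt, Gideon, Fenna, Liesel, Efua, Ruthie, Lachlan, Ines, and Wren each take £44,000.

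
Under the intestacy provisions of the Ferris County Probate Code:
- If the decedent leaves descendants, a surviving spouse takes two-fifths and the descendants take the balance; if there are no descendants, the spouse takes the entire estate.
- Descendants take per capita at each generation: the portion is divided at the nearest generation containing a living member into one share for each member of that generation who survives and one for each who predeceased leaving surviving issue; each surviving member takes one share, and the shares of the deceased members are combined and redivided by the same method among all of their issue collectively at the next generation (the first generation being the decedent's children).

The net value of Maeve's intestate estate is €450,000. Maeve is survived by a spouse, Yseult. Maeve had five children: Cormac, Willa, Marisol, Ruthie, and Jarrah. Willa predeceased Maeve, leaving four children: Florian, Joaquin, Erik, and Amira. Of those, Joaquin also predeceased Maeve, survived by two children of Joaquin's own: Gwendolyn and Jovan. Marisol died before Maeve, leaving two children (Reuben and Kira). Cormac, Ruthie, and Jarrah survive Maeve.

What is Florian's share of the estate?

Yseult takes two-fifths of €450,000 = €180,000. The remaining €270,000 passes to the descendants.
The descendants' portion (€270,000) is divided at the children's generation into 5 shares of €54,000. Cormac, Ruthie, and Jarrah each take €54,000. The 2 shares of the deceased (Willa and Marisol) are combined into a pool of €108,000.
That pool (€108,000) is divided at the grandchildren's generation into 6 shares of €18,000. Florian, Erik, Amira, Reuben, and Kira each take €18,000. The remaining share for the deceased Joaquin (€18,000) is carried to the next generation.
That pool (€18,000) is divided at the great-grandchildren's generation equally among Gwendolyn and Jovan: €9,000 each.

Florian receives €18,000.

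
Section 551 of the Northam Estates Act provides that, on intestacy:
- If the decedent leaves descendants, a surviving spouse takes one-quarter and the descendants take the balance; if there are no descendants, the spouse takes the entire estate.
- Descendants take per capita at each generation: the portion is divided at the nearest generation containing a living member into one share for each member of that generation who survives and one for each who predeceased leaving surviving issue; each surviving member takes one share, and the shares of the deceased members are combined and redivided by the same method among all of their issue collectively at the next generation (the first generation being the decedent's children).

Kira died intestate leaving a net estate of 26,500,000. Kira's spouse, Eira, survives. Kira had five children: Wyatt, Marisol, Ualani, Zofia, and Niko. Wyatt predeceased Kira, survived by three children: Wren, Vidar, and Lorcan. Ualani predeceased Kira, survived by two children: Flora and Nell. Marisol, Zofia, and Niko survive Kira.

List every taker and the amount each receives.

Eira takes one-quarter of 26,500,000 = 6,625,000. The remaining 19,875,000 passes to the descendants.
The descendants' portion (19,875,000) is divided at the children's generation into 5 shares of 3,975,000. Marisol, Zofia, and Niko each take 3,975,000. The 2 shares of the deceased (Wyatt and Ualani) are combined into a pool of 7,950,000.
That pool (7,950,000) is divided at the grandchildren's generation equally among Wren, Vidar, Lorcan, Flora, and Nell: 1,590,000 each.

Eira: 6,625,000; Wren: 1,590,000; Vidar: 1,590,000; Lorcan: 1,590,000; Marisol: 3,975,000; Flora: 1,590,000; Nell: 1,590,000; Zofia: 3,975,000; Niko: 3,975,000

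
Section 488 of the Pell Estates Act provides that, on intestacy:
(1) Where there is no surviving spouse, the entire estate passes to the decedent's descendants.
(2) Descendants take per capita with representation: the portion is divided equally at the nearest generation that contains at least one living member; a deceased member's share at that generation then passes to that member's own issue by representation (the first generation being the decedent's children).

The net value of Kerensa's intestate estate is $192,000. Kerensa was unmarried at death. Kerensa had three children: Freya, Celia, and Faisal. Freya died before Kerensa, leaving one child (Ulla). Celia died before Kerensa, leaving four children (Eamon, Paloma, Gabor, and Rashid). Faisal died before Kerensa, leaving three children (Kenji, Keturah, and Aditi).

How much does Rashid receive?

Rashid receives $24,000.

The entire $192,000 passes to the descendants.
No child survives, so the initial division is made at the grandchildren's generation.
That amount ($192,000) is divided into 8 shares of $24,000: Ulla, Eamon, Paloma, Gabor, Rashid, Kenji, Keturah, and Aditi each take $24,000.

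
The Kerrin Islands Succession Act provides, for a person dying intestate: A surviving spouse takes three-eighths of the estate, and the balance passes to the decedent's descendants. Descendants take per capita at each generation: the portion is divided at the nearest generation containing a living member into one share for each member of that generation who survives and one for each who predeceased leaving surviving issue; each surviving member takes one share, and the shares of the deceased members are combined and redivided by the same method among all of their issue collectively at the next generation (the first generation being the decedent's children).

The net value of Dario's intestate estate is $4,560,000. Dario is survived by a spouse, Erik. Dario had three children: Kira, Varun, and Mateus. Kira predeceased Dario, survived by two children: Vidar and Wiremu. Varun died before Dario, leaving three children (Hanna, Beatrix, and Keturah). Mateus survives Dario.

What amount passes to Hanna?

Erik takes three-eighths of $4,560,000 = $1,710,000. The remaining $2,850,000 passes to the descendants.
The descendants' portion ($2,850,000) is divided at the children's generation into 3 shares of $950,000. Mateus takes $950,000. The 2 shares of the deceased (Kira and Varun) are combined into a pool of $1,900,000.
That pool ($1,900,000) is divided at the grandchildren's generation equally among Vidar, Wiremu, Hanna, Beatrix, and Keturah: $380,000 each.

Hanna receives $380,000.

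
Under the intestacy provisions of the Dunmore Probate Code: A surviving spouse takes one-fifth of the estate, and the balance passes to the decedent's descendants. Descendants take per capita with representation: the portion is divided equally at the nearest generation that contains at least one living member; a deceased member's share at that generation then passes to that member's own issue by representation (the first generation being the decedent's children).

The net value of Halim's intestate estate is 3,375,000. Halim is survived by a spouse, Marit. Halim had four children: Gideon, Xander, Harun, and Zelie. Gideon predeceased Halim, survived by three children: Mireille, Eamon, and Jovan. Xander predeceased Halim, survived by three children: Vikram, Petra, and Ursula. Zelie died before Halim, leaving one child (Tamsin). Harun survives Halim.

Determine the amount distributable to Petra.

Petra receives 225,000.

Marit takes one-fifth of 3,375,000 = 675,000. The remaining 2,700,000 passes to the descendants.
The descendants' portion (2,700,000) is divided into 4 shares of 675,000: Harun takes 675,000; Gideon's 675,000 share passes to Gideon's issue; Xander's 675,000 share passes to Xander's issue; Zelie's 675,000 share passes to Zelie's issue.
Gideon's share (675,000) is divided into 3 shares of 225,000: Mireille, Eamon, and Jovan each take 225,000.
Xander's share (675,000) is divided into 3 shares of 225,000: Vikram, Petra, and Ursula each take 225,000.
Zelie's share (675,000) passes entirely to Tamsin.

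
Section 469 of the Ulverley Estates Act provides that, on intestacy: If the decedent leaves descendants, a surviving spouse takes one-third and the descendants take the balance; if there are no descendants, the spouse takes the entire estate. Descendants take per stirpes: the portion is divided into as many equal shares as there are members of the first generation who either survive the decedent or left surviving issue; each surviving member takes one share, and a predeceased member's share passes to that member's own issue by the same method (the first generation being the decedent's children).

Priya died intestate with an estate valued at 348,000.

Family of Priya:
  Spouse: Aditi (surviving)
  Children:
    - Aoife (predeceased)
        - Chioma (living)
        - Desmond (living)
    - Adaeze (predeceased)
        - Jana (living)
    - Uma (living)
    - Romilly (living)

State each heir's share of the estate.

Aditi takes one-third of 348,000 = 116,000. The remaining 232,000 passes to the descendants.
The descendants' portion (232,000) is divided into 4 shares of 58,000: Uma and Romilly each take 58,000; Aoife's 58,000 share passes to Aoife's issue; Adaeze's 58,000 share passes to Adaeze's issue.
Aoife's share (58,000) is divided into 2 shares of 29,000: Chioma and Desmond each take 29,000.
Adaeze's share (58,000) passes entirely to Jana.

Aditi: 116,000; Chioma: 29,000; Desmond: 29,000; Jana: 58,000; Uma: 58,000; Romilly: 58,000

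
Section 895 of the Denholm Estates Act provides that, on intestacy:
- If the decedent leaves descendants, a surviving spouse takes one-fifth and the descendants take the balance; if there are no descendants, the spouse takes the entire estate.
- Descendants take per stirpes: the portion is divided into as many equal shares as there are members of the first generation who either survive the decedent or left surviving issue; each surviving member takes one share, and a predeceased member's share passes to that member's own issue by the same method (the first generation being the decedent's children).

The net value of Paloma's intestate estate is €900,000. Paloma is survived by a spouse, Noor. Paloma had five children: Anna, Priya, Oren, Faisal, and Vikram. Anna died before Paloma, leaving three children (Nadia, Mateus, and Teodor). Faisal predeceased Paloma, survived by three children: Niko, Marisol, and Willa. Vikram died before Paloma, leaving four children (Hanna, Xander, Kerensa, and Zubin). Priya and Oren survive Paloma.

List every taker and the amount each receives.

Noor takes one-fifth of €900,000 = €180,000. The remaining €720,000 passes to the descendants.
The descendants' portion (€720,000) is divided into 5 shares of €144,000: Priya and Oren each take €144,000; Anna's €144,000 share passes to Anna's issue; Faisal's €144,000 share passes to Faisal's issue; Vikram's €144,000 share passes to Vikram's issue.
Anna's share (€144,000) is divided into 3 shares of €48,000: Nadia, Mateus, and Teodor each take €48,000.
Faisal's share (€144,000) is divided into 3 shares of €48,000: Niko, Marisol, and Willa each take €48,000.
Vikram's share (€144,000) is divided into 4 shares of €36,000: Hanna, Xander, Kerensa, and Zubin each take €36,000.

Noor: €180,000; Nadia: €48,000; Mateus: €48,000; Teodor: €48,000; Priya: €144,000; Oren: €144,000; Niko: €48,000; Marisol: €48,000; Willa: €48,000; Hanna: €36,000; Xander: €36,000; Kerensa: €36,000; Zubin: €36,000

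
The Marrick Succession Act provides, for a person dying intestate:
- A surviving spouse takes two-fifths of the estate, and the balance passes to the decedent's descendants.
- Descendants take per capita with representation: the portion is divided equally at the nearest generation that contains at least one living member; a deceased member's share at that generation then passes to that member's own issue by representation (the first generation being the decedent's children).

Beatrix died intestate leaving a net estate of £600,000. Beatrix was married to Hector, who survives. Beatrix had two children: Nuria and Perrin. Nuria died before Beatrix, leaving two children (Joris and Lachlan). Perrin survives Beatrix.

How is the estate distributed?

Hector: £240,000; Joris: £90,000; Lachlan: £90,000; Perrin: £180,000

Hector takes two-fifths of £600,000 = £240,000. The remaining £360,000 passes to the descendants.
The descendants' portion (£360,000) is divided into 2 shares of £180,000: Perrin takes £180,000; Nuria's £180,000 share passes to Nuria's issue.
Nuria's share (£180,000) is divided into 2 shares of £90,000: Joris and Lachlan each take £90,000.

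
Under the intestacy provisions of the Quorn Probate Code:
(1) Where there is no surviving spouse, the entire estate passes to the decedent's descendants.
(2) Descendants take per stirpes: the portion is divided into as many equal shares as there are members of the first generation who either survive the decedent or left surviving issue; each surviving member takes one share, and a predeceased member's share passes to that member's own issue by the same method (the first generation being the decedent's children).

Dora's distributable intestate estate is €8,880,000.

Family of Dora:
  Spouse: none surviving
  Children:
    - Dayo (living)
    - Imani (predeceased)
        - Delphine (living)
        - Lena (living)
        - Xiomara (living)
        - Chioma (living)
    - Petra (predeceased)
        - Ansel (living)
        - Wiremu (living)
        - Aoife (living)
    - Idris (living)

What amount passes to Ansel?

Ansel receives €740,000.

The entire €8,880,000 passes to the descendants.
That amount (€8,880,000) is divided into 4 shares of €2,220,000: Dayo and Idris each take €2,220,000; Imani's €2,220,000 share passes to Imani's issue; Petra's €2,220,000 share passes to Petra's issue.
Imani's share (€2,220,000) is divided into 4 shares of €555,000: Delphine, Lena, Xiomara, and Chioma each take €555,000.
Petra's share (€2,220,000) is divided into 3 shares of €740,000: Ansel, Wiremu, and Aoife each take €740,000.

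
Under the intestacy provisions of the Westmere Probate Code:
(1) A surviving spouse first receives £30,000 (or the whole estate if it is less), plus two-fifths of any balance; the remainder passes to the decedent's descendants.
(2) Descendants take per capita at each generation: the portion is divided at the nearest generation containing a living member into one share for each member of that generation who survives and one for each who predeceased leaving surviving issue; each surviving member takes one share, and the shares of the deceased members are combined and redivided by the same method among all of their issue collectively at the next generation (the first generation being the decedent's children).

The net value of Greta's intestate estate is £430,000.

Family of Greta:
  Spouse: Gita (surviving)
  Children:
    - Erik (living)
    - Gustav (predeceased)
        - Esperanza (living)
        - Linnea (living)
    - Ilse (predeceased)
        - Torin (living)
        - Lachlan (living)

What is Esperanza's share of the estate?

Esperanza receives £40,000.

Gita first takes £30,000, leaving a balance of £400,000. Gita then takes two-fifths of the balance (£160,000), for a total of £190,000. The remaining £240,000 passes to the descendants.
The descendants' portion (£240,000) is divided at the children's generation into 3 shares of £80,000. Erik takes £80,000. The 2 shares of the deceased (Gustav and Ilse) are combined into a pool of £160,000.
That pool (£160,000) is divided at the grandchildren's generation equally among Esperanza, Linnea, Torin, and Lachlan: £40,000 each.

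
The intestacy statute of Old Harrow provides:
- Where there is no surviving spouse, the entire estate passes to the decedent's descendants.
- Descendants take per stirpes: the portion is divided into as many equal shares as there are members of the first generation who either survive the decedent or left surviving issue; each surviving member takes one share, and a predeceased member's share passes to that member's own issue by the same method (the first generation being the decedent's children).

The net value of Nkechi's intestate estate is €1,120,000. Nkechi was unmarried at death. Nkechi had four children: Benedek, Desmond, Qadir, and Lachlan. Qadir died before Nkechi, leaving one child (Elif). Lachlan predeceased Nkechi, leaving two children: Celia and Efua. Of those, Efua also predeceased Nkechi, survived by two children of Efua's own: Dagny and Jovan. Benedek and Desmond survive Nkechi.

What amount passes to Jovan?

Jovan receives €70,000.

The entire €1,120,000 passes to the descendants.
That amount (€1,120,000) is divided into 4 shares of €280,000: Benedek and Desmond each take €280,000; Qadir's €280,000 share passes to Qadir's issue; Lachlan's €280,000 share passes to Lachlan's issue.
Qadir's share (€280,000) passes entirely to Elif.
Lachlan's share (€280,000) is divided into 2 shares of €140,000: Celia takes €140,000; Efua's €140,000 share passes to Efua's issue.
Efua's share (€140,000) is divided into 2 shares of €70,000: Dagny and Jovan each take €70,000.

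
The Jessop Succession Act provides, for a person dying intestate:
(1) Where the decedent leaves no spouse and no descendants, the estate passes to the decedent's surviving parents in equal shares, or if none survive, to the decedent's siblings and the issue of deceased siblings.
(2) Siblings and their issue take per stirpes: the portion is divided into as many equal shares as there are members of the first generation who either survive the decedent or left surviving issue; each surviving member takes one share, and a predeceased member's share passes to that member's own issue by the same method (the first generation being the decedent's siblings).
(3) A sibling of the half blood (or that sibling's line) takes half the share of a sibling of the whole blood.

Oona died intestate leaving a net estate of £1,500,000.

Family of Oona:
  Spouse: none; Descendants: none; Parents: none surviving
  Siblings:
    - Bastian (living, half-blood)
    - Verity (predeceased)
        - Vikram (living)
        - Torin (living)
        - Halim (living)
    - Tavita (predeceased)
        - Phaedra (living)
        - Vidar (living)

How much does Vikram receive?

The entire £1,500,000 passes to the siblings and their issue.
Counting each half-blood sibling's line as half a unit, there are 5/2 units in £1,500,000, so one unit is £600,000. Whole-blood lines (Verity and Tavita) take £600,000 each; half-blood lines (Bastian) take £300,000 each.
Verity's share (£600,000) is divided into 3 shares of £200,000: Vikram, Torin, and Halim each take £200,000.
Tavita's share (£600,000) is divided into 2 shares of £300,000: Phaedra and Vidar each take £300,000.

Vikram receives £200,000.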